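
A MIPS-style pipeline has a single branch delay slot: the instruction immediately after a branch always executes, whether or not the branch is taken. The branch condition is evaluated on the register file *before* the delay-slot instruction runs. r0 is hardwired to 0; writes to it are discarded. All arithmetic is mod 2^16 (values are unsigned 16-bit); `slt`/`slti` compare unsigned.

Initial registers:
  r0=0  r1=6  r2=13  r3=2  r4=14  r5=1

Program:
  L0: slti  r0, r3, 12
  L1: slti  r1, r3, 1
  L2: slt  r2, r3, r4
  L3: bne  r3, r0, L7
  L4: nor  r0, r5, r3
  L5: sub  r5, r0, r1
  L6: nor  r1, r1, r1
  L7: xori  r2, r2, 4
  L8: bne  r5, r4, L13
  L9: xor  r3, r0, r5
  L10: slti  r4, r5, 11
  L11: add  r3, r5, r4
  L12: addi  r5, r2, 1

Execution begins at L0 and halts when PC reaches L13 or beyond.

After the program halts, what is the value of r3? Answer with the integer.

[0] slti  r0, r3, 12  →  {r0:0, r1:6, r2:13, r3:2, r4:14, r5:1}
[1] slti  r1, r3, 1  →  {r0:0, r1:0, r2:13, r3:2, r4:14, r5:1}
[2] slt  r2, r3, r4  →  {r0:0, r1:0, r2:1, r3:2, r4:14, r5:1}
[3] bne  r3, r0, L7  →  {r0:0, r1:0, r2:1, r3:2, r4:14, r5:1}  ⟨branch taken⟩
[4] nor  r0, r5, r3  →  {r0:0, r1:0, r2:1, r3:2, r4:14, r5:1}
[7] xori  r2, r2, 4  →  {r0:0, r1:0, r2:5, r3:2, r4:14, r5:1}
[8] bne  r5, r4, L13  →  {r0:0, r1:0, r2:5, r3:2, r4:14, r5:1}  ⟨branch taken⟩
[9] xor  r3, r0, r5  →  {r0:0, r1:0, r2:5, r3:1, r4:14, r5:1}

1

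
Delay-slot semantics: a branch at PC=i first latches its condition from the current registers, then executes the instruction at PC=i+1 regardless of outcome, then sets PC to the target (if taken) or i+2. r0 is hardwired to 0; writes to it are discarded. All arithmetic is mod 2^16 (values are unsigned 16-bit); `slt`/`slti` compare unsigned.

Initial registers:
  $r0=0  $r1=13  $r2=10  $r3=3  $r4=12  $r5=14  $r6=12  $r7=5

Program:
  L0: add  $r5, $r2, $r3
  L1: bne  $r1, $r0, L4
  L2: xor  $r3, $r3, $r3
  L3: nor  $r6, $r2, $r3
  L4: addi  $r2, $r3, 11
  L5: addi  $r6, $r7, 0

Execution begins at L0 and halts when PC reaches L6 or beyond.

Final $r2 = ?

11

PC=0  add  $r5, $r2, $r3     | $r0=0 $r1=13 $r2=10 $r3=3 $r4=12 $r5=13 $r6=12 $r7=5
PC=1  bne  $r1, $r0, L4      | $r0=0 $r1=13 $r2=10 $r3=3 $r4=12 $r5=13 $r6=12 $r7=5  [TAKEN]
PC=2  xor  $r3, $r3, $r3     | $r0=0 $r1=13 $r2=10 $r3=0 $r4=12 $r5=13 $r6=12 $r7=5
PC=4  addi  $r2, $r3, 11     | $r0=0 $r1=13 $r2=11 $r3=0 $r4=12 $r5=13 $r6=12 $r7=5
PC=5  addi  $r6, $r7, 0      | $r0=0 $r1=13 $r2=11 $r3=0 $r4=12 $r5=13 $r6=5 $r7=5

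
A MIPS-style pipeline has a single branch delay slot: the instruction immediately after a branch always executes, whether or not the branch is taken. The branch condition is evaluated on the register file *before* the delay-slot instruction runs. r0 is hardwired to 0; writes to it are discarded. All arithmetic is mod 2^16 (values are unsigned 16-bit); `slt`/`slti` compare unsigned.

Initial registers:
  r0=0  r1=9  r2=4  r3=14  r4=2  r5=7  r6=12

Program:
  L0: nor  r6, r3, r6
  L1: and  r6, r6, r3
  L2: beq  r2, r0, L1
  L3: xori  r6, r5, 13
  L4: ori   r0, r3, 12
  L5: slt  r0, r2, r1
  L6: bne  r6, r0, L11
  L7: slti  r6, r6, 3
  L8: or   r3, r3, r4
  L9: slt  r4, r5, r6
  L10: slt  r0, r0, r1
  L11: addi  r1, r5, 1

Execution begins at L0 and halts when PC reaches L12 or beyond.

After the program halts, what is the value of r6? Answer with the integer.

  step pc=0: nor  r6, r3, r6  regs=(0,9,4,14,2,7,65521)
  step pc=1: and  r6, r6, r3  regs=(0,9,4,14,2,7,0)
  step pc=2: beq  r2, r0, L1  cond=F  regs=(0,9,4,14,2,7,0)
  step pc=3: xori  r6, r5, 13  regs=(0,9,4,14,2,7,10)
  step pc=4: ori   r0, r3, 12  regs=(0,9,4,14,2,7,10)
  step pc=5: slt  r0, r2, r1  regs=(0,9,4,14,2,7,10)
  step pc=6: bne  r6, r0, L11  cond=T  regs=(0,9,4,14,2,7,10)
  step pc=7: slti  r6, r6, 3  regs=(0,9,4,14,2,7,0)
  step pc=11: addi  r1, r5, 1  regs=(0,8,4,14,2,7,0)

0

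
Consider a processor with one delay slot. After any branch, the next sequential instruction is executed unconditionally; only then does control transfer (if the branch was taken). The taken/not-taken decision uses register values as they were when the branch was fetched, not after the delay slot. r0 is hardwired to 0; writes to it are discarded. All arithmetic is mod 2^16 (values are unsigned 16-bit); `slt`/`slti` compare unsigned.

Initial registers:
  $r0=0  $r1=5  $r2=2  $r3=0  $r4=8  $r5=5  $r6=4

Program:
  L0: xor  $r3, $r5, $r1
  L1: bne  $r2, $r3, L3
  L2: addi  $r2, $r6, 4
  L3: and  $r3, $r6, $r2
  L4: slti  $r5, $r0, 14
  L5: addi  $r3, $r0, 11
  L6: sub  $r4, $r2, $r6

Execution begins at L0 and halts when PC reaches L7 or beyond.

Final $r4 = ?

4

#0 xor  $r3, $r5, $r1 ; 0/5/2/0/8/5/4
#1 bne  $r2, $r3, L3 ; 0/5/2/0/8/5/4 ; →target
#2 addi  $r2, $r6, 4 ; 0/5/8/0/8/5/4
#3 and  $r3, $r6, $r2 ; 0/5/8/0/8/5/4
#4 slti  $r5, $r0, 14 ; 0/5/8/0/8/1/4
#5 addi  $r3, $r0, 11 ; 0/5/8/11/8/1/4
#6 sub  $r4, $r2, $r6 ; 0/5/8/11/4/1/4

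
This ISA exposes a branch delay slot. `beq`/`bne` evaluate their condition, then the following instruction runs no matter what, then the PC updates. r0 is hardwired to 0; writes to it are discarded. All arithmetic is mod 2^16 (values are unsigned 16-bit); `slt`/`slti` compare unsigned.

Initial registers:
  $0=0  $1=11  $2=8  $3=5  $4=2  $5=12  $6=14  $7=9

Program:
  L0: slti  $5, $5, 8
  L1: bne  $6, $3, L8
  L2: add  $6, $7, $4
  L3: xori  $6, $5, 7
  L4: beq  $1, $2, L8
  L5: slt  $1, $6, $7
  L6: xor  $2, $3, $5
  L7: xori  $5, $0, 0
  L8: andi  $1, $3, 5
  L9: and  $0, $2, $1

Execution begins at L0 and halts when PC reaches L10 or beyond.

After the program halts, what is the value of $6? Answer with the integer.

11

[0] slti  $5, $5, 8  →  {$0:0, $1:11, $2:8, $3:5, $4:2, $5:0, $6:14, $7:9}
[1] bne  $6, $3, L8  →  {$0:0, $1:11, $2:8, $3:5, $4:2, $5:0, $6:14, $7:9}  ⟨branch taken⟩
[2] add  $6, $7, $4  →  {$0:0, $1:11, $2:8, $3:5, $4:2, $5:0, $6:11, $7:9}
[8] andi  $1, $3, 5  →  {$0:0, $1:5, $2:8, $3:5, $4:2, $5:0, $6:11, $7:9}
[9] and  $0, $2, $1  →  {$0:0, $1:5, $2:8, $3:5, $4:2, $5:0, $6:11, $7:9}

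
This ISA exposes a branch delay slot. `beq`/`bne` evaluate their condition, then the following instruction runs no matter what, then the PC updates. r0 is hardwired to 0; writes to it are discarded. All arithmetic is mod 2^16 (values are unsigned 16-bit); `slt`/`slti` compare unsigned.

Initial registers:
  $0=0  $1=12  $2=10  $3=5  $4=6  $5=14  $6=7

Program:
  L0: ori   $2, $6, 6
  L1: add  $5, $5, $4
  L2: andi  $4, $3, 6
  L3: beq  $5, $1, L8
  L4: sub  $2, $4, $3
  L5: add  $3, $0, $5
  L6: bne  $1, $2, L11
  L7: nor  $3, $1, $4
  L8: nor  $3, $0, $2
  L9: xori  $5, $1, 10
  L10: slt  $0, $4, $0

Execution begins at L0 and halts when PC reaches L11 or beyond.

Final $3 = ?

65523

[0] ori   $2, $6, 6  →  {$0:0, $1:12, $2:7, $3:5, $4:6, $5:14, $6:7}
[1] add  $5, $5, $4  →  {$0:0, $1:12, $2:7, $3:5, $4:6, $5:20, $6:7}
[2] andi  $4, $3, 6  →  {$0:0, $1:12, $2:7, $3:5, $4:4, $5:20, $6:7}
[3] beq  $5, $1, L8  →  {$0:0, $1:12, $2:7, $3:5, $4:4, $5:20, $6:7}  ⟨branch fallthrough⟩
[4] sub  $2, $4, $3  →  {$0:0, $1:12, $2:65535, $3:5, $4:4, $5:20, $6:7}
[5] add  $3, $0, $5  →  {$0:0, $1:12, $2:65535, $3:20, $4:4, $5:20, $6:7}
[6] bne  $1, $2, L11  →  {$0:0, $1:12, $2:65535, $3:20, $4:4, $5:20, $6:7}  ⟨branch taken⟩
[7] nor  $3, $1, $4  →  {$0:0, $1:12, $2:65535, $3:65523, $4:4, $5:20, $6:7}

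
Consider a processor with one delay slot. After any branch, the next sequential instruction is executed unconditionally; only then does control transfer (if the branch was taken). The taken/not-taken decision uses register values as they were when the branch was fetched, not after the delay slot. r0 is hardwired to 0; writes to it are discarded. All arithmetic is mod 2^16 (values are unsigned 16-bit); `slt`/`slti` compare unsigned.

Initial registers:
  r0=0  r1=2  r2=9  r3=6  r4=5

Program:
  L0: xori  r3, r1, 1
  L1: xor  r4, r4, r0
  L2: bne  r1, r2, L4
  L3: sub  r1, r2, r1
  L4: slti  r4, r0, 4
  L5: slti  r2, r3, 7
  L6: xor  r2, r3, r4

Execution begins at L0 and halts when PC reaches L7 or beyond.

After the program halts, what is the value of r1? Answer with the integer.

  step pc=0: xori  r3, r1, 1  regs=(0,2,9,3,5)
  step pc=1: xor  r4, r4, r0  regs=(0,2,9,3,5)
  step pc=2: bne  r1, r2, L4  cond=T  regs=(0,2,9,3,5)
  step pc=3: sub  r1, r2, r1  regs=(0,7,9,3,5)
  step pc=4: slti  r4, r0, 4  regs=(0,7,9,3,1)
  step pc=5: slti  r2, r3, 7  regs=(0,7,1,3,1)
  step pc=6: xor  r2, r3, r4  regs=(0,7,2,3,1)

7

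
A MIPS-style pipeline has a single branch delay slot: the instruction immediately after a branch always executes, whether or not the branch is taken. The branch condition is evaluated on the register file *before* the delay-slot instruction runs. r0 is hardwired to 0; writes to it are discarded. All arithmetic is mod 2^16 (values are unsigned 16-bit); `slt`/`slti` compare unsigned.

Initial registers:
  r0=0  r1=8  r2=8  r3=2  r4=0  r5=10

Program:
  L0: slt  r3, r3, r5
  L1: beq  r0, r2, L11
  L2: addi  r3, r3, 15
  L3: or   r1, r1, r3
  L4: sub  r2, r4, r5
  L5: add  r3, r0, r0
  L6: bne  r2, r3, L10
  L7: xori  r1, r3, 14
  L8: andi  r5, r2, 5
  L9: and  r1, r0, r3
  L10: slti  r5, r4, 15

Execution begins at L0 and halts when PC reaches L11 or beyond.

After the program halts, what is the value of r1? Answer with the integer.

14

[0] slt  r3, r3, r5  →  {r0:0, r1:8, r2:8, r3:1, r4:0, r5:10}
[1] beq  r0, r2, L11  →  {r0:0, r1:8, r2:8, r3:1, r4:0, r5:10}  ⟨branch fallthrough⟩
[2] addi  r3, r3, 15  →  {r0:0, r1:8, r2:8, r3:16, r4:0, r5:10}
[3] or   r1, r1, r3  →  {r0:0, r1:24, r2:8, r3:16, r4:0, r5:10}
[4] sub  r2, r4, r5  →  {r0:0, r1:24, r2:65526, r3:16, r4:0, r5:10}
[5] add  r3, r0, r0  →  {r0:0, r1:24, r2:65526, r3:0, r4:0, r5:10}
[6] bne  r2, r3, L10  →  {r0:0, r1:24, r2:65526, r3:0, r4:0, r5:10}  ⟨branch taken⟩
[7] xori  r1, r3, 14  →  {r0:0, r1:14, r2:65526, r3:0, r4:0, r5:10}
[10] slti  r5, r4, 15  →  {r0:0, r1:14, r2:65526, r3:0, r4:0, r5:1}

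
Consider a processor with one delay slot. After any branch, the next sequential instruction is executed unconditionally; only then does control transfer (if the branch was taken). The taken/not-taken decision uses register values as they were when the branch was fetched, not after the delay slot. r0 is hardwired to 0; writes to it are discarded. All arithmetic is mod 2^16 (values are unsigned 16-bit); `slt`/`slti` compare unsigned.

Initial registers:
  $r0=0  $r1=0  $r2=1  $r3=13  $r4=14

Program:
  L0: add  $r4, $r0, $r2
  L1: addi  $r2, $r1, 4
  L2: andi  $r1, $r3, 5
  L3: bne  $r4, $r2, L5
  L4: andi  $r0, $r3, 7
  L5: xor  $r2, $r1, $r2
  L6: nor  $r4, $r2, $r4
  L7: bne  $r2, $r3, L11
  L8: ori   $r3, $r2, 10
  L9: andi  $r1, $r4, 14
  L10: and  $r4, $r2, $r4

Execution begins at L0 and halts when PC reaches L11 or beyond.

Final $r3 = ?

11

PC=0  add  $r4, $r0, $r2     | $r0=0 $r1=0 $r2=1 $r3=13 $r4=1
PC=1  addi  $r2, $r1, 4      | $r0=0 $r1=0 $r2=4 $r3=13 $r4=1
PC=2  andi  $r1, $r3, 5      | $r0=0 $r1=5 $r2=4 $r3=13 $r4=1
PC=3  bne  $r4, $r2, L5      | $r0=0 $r1=5 $r2=4 $r3=13 $r4=1  [TAKEN]
PC=4  andi  $r0, $r3, 7      | $r0=0 $r1=5 $r2=4 $r3=13 $r4=1
PC=5  xor  $r2, $r1, $r2     | $r0=0 $r1=5 $r2=1 $r3=13 $r4=1
PC=6  nor  $r4, $r2, $r4     | $r0=0 $r1=5 $r2=1 $r3=13 $r4=65534
PC=7  bne  $r2, $r3, L11     | $r0=0 $r1=5 $r2=1 $r3=13 $r4=65534  [TAKEN]
PC=8  ori   $r3, $r2, 10     | $r0=0 $r1=5 $r2=1 $r3=11 $r4=65534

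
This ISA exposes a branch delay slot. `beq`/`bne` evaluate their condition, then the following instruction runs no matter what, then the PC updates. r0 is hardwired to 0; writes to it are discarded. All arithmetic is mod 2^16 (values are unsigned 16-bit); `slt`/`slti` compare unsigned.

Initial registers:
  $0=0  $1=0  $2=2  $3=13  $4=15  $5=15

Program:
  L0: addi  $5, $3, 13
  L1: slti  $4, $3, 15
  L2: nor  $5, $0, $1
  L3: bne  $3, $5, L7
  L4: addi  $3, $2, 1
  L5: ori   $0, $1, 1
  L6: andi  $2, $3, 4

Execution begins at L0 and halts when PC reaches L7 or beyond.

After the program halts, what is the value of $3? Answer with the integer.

#0 addi  $5, $3, 13 ; 0/0/2/13/15/26
#1 slti  $4, $3, 15 ; 0/0/2/13/1/26
#2 nor  $5, $0, $1 ; 0/0/2/13/1/65535
#3 bne  $3, $5, L7 ; 0/0/2/13/1/65535 ; →target
#4 addi  $3, $2, 1 ; 0/0/2/3/1/65535

3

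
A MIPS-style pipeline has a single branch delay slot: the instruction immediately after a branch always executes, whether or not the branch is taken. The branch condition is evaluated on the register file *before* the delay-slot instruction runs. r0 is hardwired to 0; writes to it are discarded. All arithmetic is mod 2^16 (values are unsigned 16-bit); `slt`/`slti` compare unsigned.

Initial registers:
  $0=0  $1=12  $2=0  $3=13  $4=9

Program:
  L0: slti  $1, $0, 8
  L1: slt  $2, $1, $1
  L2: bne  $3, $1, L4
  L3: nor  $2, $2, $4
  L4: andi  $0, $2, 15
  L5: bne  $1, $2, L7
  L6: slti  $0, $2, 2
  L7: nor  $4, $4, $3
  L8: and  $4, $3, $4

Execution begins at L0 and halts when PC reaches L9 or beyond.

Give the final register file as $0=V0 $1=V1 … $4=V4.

$0=0 $1=1 $2=65526 $3=13 $4=0

PC=0  slti  $1, $0, 8        | $0=0 $1=1 $2=0 $3=13 $4=9
PC=1  slt  $2, $1, $1        | $0=0 $1=1 $2=0 $3=13 $4=9
PC=2  bne  $3, $1, L4        | $0=0 $1=1 $2=0 $3=13 $4=9  [TAKEN]
PC=3  nor  $2, $2, $4        | $0=0 $1=1 $2=65526 $3=13 $4=9
PC=4  andi  $0, $2, 15       | $0=0 $1=1 $2=65526 $3=13 $4=9
PC=5  bne  $1, $2, L7        | $0=0 $1=1 $2=65526 $3=13 $4=9  [TAKEN]
PC=6  slti  $0, $2, 2        | $0=0 $1=1 $2=65526 $3=13 $4=9
PC=7  nor  $4, $4, $3        | $0=0 $1=1 $2=65526 $3=13 $4=65522
PC=8  and  $4, $3, $4        | $0=0 $1=1 $2=65526 $3=13 $4=0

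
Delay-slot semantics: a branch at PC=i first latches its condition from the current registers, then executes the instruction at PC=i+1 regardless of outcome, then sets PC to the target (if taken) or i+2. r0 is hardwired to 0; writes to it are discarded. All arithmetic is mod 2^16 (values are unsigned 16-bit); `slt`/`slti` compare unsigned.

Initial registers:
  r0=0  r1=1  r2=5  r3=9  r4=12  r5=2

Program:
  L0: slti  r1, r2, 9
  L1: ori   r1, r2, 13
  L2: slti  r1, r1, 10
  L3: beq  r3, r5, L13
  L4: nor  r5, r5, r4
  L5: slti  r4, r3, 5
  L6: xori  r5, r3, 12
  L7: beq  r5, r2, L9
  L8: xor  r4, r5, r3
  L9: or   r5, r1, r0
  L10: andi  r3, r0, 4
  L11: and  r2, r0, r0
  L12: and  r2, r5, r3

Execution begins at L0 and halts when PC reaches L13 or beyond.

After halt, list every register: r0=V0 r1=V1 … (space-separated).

r0=0 r1=0 r2=0 r3=0 r4=12 r5=0

[0] slti  r1, r2, 9  →  {r0:0, r1:1, r2:5, r3:9, r4:12, r5:2}
[1] ori   r1, r2, 13  →  {r0:0, r1:13, r2:5, r3:9, r4:12, r5:2}
[2] slti  r1, r1, 10  →  {r0:0, r1:0, r2:5, r3:9, r4:12, r5:2}
[3] beq  r3, r5, L13  →  {r0:0, r1:0, r2:5, r3:9, r4:12, r5:2}  ⟨branch fallthrough⟩
[4] nor  r5, r5, r4  →  {r0:0, r1:0, r2:5, r3:9, r4:12, r5:65521}
[5] slti  r4, r3, 5  →  {r0:0, r1:0, r2:5, r3:9, r4:0, r5:65521}
[6] xori  r5, r3, 12  →  {r0:0, r1:0, r2:5, r3:9, r4:0, r5:5}
[7] beq  r5, r2, L9  →  {r0:0, r1:0, r2:5, r3:9, r4:0, r5:5}  ⟨branch taken⟩
[8] xor  r4, r5, r3  →  {r0:0, r1:0, r2:5, r3:9, r4:12, r5:5}
[9] or   r5, r1, r0  →  {r0:0, r1:0, r2:5, r3:9, r4:12, r5:0}
[10] andi  r3, r0, 4  →  {r0:0, r1:0, r2:5, r3:0, r4:12, r5:0}
[11] and  r2, r0, r0  →  {r0:0, r1:0, r2:0, r3:0, r4:12, r5:0}
[12] and  r2, r5, r3  →  {r0:0, r1:0, r2:0, r3:0, r4:12, r5:0}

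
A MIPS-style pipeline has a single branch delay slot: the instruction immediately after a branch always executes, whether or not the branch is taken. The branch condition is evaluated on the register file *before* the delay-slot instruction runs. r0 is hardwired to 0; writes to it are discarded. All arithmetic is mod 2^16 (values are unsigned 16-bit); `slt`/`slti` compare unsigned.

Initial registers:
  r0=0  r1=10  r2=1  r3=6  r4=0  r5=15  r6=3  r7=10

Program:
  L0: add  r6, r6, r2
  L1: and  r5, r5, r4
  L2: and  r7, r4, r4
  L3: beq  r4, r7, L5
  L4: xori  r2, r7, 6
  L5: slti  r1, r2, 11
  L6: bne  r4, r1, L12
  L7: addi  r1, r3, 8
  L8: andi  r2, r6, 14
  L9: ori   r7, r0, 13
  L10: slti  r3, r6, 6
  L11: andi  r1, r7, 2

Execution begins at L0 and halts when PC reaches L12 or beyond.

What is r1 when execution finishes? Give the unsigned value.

#0 add  r6, r6, r2 ; 0/10/1/6/0/15/4/10
#1 and  r5, r5, r4 ; 0/10/1/6/0/0/4/10
#2 and  r7, r4, r4 ; 0/10/1/6/0/0/4/0
#3 beq  r4, r7, L5 ; 0/10/1/6/0/0/4/0 ; →target
#4 xori  r2, r7, 6 ; 0/10/6/6/0/0/4/0
#5 slti  r1, r2, 11 ; 0/1/6/6/0/0/4/0
#6 bne  r4, r1, L12 ; 0/1/6/6/0/0/4/0 ; →target
#7 addi  r1, r3, 8 ; 0/14/6/6/0/0/4/0

14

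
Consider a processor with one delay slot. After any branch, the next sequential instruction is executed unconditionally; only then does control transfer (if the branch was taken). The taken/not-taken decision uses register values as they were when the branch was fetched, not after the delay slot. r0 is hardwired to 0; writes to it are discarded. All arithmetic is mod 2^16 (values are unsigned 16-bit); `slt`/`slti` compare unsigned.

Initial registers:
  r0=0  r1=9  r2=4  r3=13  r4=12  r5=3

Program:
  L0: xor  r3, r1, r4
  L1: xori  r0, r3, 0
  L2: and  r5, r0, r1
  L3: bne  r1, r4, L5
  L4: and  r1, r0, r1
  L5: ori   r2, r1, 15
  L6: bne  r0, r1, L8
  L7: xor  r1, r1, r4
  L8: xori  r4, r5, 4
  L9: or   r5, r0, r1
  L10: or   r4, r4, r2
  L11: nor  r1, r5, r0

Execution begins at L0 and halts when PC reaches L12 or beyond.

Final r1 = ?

#0 xor  r3, r1, r4 ; 0/9/4/5/12/3
#1 xori  r0, r3, 0 ; 0/9/4/5/12/3
#2 and  r5, r0, r1 ; 0/9/4/5/12/0
#3 bne  r1, r4, L5 ; 0/9/4/5/12/0 ; →target
#4 and  r1, r0, r1 ; 0/0/4/5/12/0
#5 ori   r2, r1, 15 ; 0/0/15/5/12/0
#6 bne  r0, r1, L8 ; 0/0/15/5/12/0 ; →fallthru
#7 xor  r1, r1, r4 ; 0/12/15/5/12/0
#8 xori  r4, r5, 4 ; 0/12/15/5/4/0
#9 or   r5, r0, r1 ; 0/12/15/5/4/12
#10 or   r4, r4, r2 ; 0/12/15/5/15/12
#11 nor  r1, r5, r0 ; 0/65523/15/5/15/12

65523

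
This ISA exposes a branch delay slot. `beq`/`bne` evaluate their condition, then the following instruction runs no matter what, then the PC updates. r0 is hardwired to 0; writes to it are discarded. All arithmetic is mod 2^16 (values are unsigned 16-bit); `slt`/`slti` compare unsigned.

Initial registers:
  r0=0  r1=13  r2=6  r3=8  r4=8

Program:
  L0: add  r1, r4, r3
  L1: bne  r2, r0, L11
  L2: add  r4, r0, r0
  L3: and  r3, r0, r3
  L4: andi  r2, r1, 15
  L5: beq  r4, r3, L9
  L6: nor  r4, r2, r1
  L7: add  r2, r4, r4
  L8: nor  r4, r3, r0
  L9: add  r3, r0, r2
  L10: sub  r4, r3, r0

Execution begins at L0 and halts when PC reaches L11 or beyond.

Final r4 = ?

[0] add  r1, r4, r3  →  {r0:0, r1:16, r2:6, r3:8, r4:8}
[1] bne  r2, r0, L11  →  {r0:0, r1:16, r2:6, r3:8, r4:8}  ⟨branch taken⟩
[2] add  r4, r0, r0  →  {r0:0, r1:16, r2:6, r3:8, r4:0}

0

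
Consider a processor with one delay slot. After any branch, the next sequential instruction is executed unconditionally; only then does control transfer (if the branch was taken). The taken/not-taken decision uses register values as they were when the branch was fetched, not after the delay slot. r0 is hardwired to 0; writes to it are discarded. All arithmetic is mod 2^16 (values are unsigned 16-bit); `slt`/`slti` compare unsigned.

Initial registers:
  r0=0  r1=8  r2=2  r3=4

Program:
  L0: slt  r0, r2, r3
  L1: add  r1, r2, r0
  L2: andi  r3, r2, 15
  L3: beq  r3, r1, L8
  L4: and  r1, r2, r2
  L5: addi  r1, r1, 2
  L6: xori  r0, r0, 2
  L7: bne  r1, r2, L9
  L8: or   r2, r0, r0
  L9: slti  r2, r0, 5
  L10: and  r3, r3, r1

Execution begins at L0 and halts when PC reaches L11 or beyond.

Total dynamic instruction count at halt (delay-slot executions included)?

PC=0  slt  r0, r2, r3        | r0=0 r1=8 r2=2 r3=4
PC=1  add  r1, r2, r0        | r0=0 r1=2 r2=2 r3=4
PC=2  andi  r3, r2, 15       | r0=0 r1=2 r2=2 r3=2
PC=3  beq  r3, r1, L8        | r0=0 r1=2 r2=2 r3=2  [TAKEN]
PC=4  and  r1, r2, r2        | r0=0 r1=2 r2=2 r3=2
PC=8  or   r2, r0, r0        | r0=0 r1=2 r2=0 r3=2
PC=9  slti  r2, r0, 5        | r0=0 r1=2 r2=1 r3=2
PC=10 and  r3, r3, r1        | r0=0 r1=2 r2=1 r3=2

8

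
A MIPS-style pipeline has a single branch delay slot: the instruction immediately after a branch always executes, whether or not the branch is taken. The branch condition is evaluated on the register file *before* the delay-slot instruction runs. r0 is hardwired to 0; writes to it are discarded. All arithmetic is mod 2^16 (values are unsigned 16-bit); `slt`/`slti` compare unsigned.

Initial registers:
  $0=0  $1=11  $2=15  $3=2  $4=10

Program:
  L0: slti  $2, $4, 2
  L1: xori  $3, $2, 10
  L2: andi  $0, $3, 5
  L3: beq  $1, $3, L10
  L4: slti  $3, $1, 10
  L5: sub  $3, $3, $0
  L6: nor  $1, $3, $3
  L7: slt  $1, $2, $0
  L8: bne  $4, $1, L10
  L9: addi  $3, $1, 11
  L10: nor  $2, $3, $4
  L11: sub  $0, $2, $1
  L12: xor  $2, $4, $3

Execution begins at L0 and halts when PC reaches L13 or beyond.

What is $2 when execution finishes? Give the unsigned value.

  step pc=0: slti  $2, $4, 2  regs=(0,11,0,2,10)
  step pc=1: xori  $3, $2, 10  regs=(0,11,0,10,10)
  step pc=2: andi  $0, $3, 5  regs=(0,11,0,10,10)
  step pc=3: beq  $1, $3, L10  cond=F  regs=(0,11,0,10,10)
  step pc=4: slti  $3, $1, 10  regs=(0,11,0,0,10)
  step pc=5: sub  $3, $3, $0  regs=(0,11,0,0,10)
  step pc=6: nor  $1, $3, $3  regs=(0,65535,0,0,10)
  step pc=7: slt  $1, $2, $0  regs=(0,0,0,0,10)
  step pc=8: bne  $4, $1, L10  cond=T  regs=(0,0,0,0,10)
  step pc=9: addi  $3, $1, 11  regs=(0,0,0,11,10)
  step pc=10: nor  $2, $3, $4  regs=(0,0,65524,11,10)
  step pc=11: sub  $0, $2, $1  regs=(0,0,65524,11,10)
  step pc=12: xor  $2, $4, $3  regs=(0,0,1,11,10)

1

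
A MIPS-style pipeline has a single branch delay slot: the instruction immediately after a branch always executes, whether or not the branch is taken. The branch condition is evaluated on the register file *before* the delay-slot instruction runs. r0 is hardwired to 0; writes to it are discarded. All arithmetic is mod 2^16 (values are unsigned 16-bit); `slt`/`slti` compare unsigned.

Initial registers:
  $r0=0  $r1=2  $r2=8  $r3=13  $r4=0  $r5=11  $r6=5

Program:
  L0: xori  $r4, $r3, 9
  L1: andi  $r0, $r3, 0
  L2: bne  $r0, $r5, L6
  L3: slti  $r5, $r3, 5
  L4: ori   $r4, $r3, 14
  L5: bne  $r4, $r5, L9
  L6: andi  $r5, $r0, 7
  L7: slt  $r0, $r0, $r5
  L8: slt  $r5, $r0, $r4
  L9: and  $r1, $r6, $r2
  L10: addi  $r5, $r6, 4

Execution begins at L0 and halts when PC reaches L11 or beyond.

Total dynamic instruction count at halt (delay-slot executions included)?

#0 xori  $r4, $r3, 9 ; 0/2/8/13/4/11/5
#1 andi  $r0, $r3, 0 ; 0/2/8/13/4/11/5
#2 bne  $r0, $r5, L6 ; 0/2/8/13/4/11/5 ; →target
#3 slti  $r5, $r3, 5 ; 0/2/8/13/4/0/5
#6 andi  $r5, $r0, 7 ; 0/2/8/13/4/0/5
#7 slt  $r0, $r0, $r5 ; 0/2/8/13/4/0/5
#8 slt  $r5, $r0, $r4 ; 0/2/8/13/4/1/5
#9 and  $r1, $r6, $r2 ; 0/0/8/13/4/1/5
#10 addi  $r5, $r6, 4 ; 0/0/8/13/4/9/5

9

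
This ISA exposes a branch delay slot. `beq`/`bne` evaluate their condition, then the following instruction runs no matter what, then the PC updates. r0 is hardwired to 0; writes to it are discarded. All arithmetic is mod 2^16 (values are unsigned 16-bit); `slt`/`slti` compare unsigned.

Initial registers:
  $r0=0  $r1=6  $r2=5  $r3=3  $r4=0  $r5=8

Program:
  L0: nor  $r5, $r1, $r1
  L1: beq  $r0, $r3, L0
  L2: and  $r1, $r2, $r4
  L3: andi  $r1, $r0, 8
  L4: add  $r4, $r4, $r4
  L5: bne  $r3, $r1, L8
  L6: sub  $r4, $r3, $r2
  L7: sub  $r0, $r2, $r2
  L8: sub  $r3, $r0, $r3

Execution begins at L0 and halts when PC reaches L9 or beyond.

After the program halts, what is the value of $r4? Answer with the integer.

65534

#0 nor  $r5, $r1, $r1 ; 0/6/5/3/0/65529
#1 beq  $r0, $r3, L0 ; 0/6/5/3/0/65529 ; →fallthru
#2 and  $r1, $r2, $r4 ; 0/0/5/3/0/65529
#3 andi  $r1, $r0, 8 ; 0/0/5/3/0/65529
#4 add  $r4, $r4, $r4 ; 0/0/5/3/0/65529
#5 bne  $r3, $r1, L8 ; 0/0/5/3/0/65529 ; →target
#6 sub  $r4, $r3, $r2 ; 0/0/5/3/65534/65529
#8 sub  $r3, $r0, $r3 ; 0/0/5/65533/65534/65529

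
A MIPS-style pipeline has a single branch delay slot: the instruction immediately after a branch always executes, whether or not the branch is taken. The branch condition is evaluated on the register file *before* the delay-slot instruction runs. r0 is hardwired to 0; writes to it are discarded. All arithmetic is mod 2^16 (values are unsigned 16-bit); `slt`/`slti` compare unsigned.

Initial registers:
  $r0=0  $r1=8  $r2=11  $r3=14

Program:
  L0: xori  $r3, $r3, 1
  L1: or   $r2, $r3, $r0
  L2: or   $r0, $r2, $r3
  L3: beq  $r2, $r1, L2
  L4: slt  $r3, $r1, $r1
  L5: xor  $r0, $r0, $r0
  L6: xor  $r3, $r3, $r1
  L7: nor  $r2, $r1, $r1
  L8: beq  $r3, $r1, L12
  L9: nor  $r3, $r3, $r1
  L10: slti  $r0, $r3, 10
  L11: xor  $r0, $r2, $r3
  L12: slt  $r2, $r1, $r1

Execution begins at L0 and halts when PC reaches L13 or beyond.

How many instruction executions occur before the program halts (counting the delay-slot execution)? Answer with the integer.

11

  step pc=0: xori  $r3, $r3, 1  regs=(0,8,11,15)
  step pc=1: or   $r2, $r3, $r0  regs=(0,8,15,15)
  step pc=2: or   $r0, $r2, $r3  regs=(0,8,15,15)
  step pc=3: beq  $r2, $r1, L2  cond=F  regs=(0,8,15,15)
  step pc=4: slt  $r3, $r1, $r1  regs=(0,8,15,0)
  step pc=5: xor  $r0, $r0, $r0  regs=(0,8,15,0)
  step pc=6: xor  $r3, $r3, $r1  regs=(0,8,15,8)
  step pc=7: nor  $r2, $r1, $r1  regs=(0,8,65527,8)
  step pc=8: beq  $r3, $r1, L12  cond=T  regs=(0,8,65527,8)
  step pc=9: nor  $r3, $r3, $r1  regs=(0,8,65527,65527)
  step pc=12: slt  $r2, $r1, $r1  regs=(0,8,0,65527)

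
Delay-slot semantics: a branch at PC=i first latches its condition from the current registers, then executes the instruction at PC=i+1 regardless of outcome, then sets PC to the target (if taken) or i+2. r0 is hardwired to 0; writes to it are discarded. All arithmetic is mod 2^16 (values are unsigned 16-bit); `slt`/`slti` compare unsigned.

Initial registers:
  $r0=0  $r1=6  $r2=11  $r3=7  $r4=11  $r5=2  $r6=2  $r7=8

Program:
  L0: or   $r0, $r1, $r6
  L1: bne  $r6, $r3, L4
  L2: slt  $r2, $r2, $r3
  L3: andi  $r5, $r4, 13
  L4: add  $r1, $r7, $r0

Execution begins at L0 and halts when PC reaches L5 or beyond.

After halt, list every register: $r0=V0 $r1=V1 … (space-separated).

[0] or   $r0, $r1, $r6  →  {$r0:0, $r1:6, $r2:11, $r3:7, $r4:11, $r5:2, $r6:2, $r7:8}
[1] bne  $r6, $r3, L4  →  {$r0:0, $r1:6, $r2:11, $r3:7, $r4:11, $r5:2, $r6:2, $r7:8}  ⟨branch taken⟩
[2] slt  $r2, $r2, $r3  →  {$r0:0, $r1:6, $r2:0, $r3:7, $r4:11, $r5:2, $r6:2, $r7:8}
[4] add  $r1, $r7, $r0  →  {$r0:0, $r1:8, $r2:0, $r3:7, $r4:11, $r5:2, $r6:2, $r7:8}

$r0=0 $r1=8 $r2=0 $r3=7 $r4=11 $r5=2 $r6=2 $r7=8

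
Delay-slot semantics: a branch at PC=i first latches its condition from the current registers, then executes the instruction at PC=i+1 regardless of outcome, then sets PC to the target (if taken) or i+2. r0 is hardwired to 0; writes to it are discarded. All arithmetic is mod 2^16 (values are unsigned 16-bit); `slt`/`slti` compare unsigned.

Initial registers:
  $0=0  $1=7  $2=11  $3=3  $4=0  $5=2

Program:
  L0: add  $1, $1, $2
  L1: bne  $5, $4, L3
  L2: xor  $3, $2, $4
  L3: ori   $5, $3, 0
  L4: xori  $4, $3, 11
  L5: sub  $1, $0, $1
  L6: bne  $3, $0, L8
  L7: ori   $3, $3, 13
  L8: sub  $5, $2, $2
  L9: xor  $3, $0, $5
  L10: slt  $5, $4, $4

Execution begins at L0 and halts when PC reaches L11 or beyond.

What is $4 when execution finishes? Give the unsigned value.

[0] add  $1, $1, $2  →  {$0:0, $1:18, $2:11, $3:3, $4:0, $5:2}
[1] bne  $5, $4, L3  →  {$0:0, $1:18, $2:11, $3:3, $4:0, $5:2}  ⟨branch taken⟩
[2] xor  $3, $2, $4  →  {$0:0, $1:18, $2:11, $3:11, $4:0, $5:2}
[3] ori   $5, $3, 0  →  {$0:0, $1:18, $2:11, $3:11, $4:0, $5:11}
[4] xori  $4, $3, 11  →  {$0:0, $1:18, $2:11, $3:11, $4:0, $5:11}
[5] sub  $1, $0, $1  →  {$0:0, $1:65518, $2:11, $3:11, $4:0, $5:11}
[6] bne  $3, $0, L8  →  {$0:0, $1:65518, $2:11, $3:11, $4:0, $5:11}  ⟨branch taken⟩
[7] ori   $3, $3, 13  →  {$0:0, $1:65518, $2:11, $3:15, $4:0, $5:11}
[8] sub  $5, $2, $2  →  {$0:0, $1:65518, $2:11, $3:15, $4:0, $5:0}
[9] xor  $3, $0, $5  →  {$0:0, $1:65518, $2:11, $3:0, $4:0, $5:0}
[10] slt  $5, $4, $4  →  {$0:0, $1:65518, $2:11, $3:0, $4:0, $5:0}

0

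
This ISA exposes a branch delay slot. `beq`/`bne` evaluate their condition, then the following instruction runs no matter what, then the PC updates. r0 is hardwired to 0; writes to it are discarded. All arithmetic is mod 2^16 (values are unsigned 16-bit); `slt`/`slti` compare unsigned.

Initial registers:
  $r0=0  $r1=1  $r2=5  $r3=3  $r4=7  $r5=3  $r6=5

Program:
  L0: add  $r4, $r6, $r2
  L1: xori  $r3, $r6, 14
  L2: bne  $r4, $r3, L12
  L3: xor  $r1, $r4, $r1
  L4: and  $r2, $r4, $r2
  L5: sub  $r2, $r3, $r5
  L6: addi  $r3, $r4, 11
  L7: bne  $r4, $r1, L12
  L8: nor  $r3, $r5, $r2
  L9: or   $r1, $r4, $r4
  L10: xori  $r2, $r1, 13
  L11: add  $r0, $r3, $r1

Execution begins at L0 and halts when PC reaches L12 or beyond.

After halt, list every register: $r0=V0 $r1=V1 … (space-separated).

$r0=0 $r1=11 $r2=5 $r3=11 $r4=10 $r5=3 $r6=5

#0 add  $r4, $r6, $r2 ; 0/1/5/3/10/3/5
#1 xori  $r3, $r6, 14 ; 0/1/5/11/10/3/5
#2 bne  $r4, $r3, L12 ; 0/1/5/11/10/3/5 ; →target
#3 xor  $r1, $r4, $r1 ; 0/11/5/11/10/3/5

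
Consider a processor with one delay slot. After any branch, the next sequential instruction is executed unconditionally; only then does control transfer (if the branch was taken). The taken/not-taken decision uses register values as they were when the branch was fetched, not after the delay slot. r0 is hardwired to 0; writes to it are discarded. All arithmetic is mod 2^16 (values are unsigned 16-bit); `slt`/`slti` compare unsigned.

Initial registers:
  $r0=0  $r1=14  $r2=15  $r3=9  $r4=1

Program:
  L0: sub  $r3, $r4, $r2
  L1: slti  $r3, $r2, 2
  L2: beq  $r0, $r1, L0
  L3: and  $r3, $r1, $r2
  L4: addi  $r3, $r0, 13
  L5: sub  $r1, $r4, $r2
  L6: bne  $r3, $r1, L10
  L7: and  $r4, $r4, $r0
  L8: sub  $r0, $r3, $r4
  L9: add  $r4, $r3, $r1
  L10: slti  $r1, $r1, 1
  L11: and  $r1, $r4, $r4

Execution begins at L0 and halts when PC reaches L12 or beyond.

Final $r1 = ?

  step pc=0: sub  $r3, $r4, $r2  regs=(0,14,15,65522,1)
  step pc=1: slti  $r3, $r2, 2  regs=(0,14,15,0,1)
  step pc=2: beq  $r0, $r1, L0  cond=F  regs=(0,14,15,0,1)
  step pc=3: and  $r3, $r1, $r2  regs=(0,14,15,14,1)
  step pc=4: addi  $r3, $r0, 13  regs=(0,14,15,13,1)
  step pc=5: sub  $r1, $r4, $r2  regs=(0,65522,15,13,1)
  step pc=6: bne  $r3, $r1, L10  cond=T  regs=(0,65522,15,13,1)
  step pc=7: and  $r4, $r4, $r0  regs=(0,65522,15,13,0)
  step pc=10: slti  $r1, $r1, 1  regs=(0,0,15,13,0)
  step pc=11: and  $r1, $r4, $r4  regs=(0,0,15,13,0)

0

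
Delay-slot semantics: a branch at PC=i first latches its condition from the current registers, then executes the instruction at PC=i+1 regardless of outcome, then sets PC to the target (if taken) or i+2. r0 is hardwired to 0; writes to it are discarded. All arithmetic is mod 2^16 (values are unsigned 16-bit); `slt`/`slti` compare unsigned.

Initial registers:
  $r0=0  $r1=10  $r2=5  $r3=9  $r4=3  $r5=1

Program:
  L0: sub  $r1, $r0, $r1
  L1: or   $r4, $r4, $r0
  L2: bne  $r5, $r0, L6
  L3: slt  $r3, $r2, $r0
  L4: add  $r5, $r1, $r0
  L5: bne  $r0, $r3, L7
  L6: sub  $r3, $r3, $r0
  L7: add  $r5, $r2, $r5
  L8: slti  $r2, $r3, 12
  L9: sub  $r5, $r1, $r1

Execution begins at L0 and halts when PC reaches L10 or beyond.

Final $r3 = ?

PC=0  sub  $r1, $r0, $r1     | $r0=0 $r1=65526 $r2=5 $r3=9 $r4=3 $r5=1
PC=1  or   $r4, $r4, $r0     | $r0=0 $r1=65526 $r2=5 $r3=9 $r4=3 $r5=1
PC=2  bne  $r5, $r0, L6      | $r0=0 $r1=65526 $r2=5 $r3=9 $r4=3 $r5=1  [TAKEN]
PC=3  slt  $r3, $r2, $r0     | $r0=0 $r1=65526 $r2=5 $r3=0 $r4=3 $r5=1
PC=6  sub  $r3, $r3, $r0     | $r0=0 $r1=65526 $r2=5 $r3=0 $r4=3 $r5=1
PC=7  add  $r5, $r2, $r5     | $r0=0 $r1=65526 $r2=5 $r3=0 $r4=3 $r5=6
PC=8  slti  $r2, $r3, 12     | $r0=0 $r1=65526 $r2=1 $r3=0 $r4=3 $r5=6
PC=9  sub  $r5, $r1, $r1     | $r0=0 $r1=65526 $r2=1 $r3=0 $r4=3 $r5=0

0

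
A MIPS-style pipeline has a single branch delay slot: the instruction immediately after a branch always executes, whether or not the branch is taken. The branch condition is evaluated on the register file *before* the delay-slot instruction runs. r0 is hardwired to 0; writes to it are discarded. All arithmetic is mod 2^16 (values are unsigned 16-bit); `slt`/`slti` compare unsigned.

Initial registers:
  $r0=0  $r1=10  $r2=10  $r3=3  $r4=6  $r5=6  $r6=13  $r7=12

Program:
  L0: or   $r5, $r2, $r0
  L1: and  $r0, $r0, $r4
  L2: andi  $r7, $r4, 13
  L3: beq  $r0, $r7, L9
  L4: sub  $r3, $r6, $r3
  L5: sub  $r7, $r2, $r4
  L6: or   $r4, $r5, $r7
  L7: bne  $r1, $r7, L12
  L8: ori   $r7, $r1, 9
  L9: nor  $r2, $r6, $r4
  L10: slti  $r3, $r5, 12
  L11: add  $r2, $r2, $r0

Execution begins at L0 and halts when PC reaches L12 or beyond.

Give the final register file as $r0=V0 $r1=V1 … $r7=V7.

[0] or   $r5, $r2, $r0  →  {$r0:0, $r1:10, $r2:10, $r3:3, $r4:6, $r5:10, $r6:13, $r7:12}
[1] and  $r0, $r0, $r4  →  {$r0:0, $r1:10, $r2:10, $r3:3, $r4:6, $r5:10, $r6:13, $r7:12}
[2] andi  $r7, $r4, 13  →  {$r0:0, $r1:10, $r2:10, $r3:3, $r4:6, $r5:10, $r6:13, $r7:4}
[3] beq  $r0, $r7, L9  →  {$r0:0, $r1:10, $r2:10, $r3:3, $r4:6, $r5:10, $r6:13, $r7:4}  ⟨branch fallthrough⟩
[4] sub  $r3, $r6, $r3  →  {$r0:0, $r1:10, $r2:10, $r3:10, $r4:6, $r5:10, $r6:13, $r7:4}
[5] sub  $r7, $r2, $r4  →  {$r0:0, $r1:10, $r2:10, $r3:10, $r4:6, $r5:10, $r6:13, $r7:4}
[6] or   $r4, $r5, $r7  →  {$r0:0, $r1:10, $r2:10, $r3:10, $r4:14, $r5:10, $r6:13, $r7:4}
[7] bne  $r1, $r7, L12  →  {$r0:0, $r1:10, $r2:10, $r3:10, $r4:14, $r5:10, $r6:13, $r7:4}  ⟨branch taken⟩
[8] ori   $r7, $r1, 9  →  {$r0:0, $r1:10, $r2:10, $r3:10, $r4:14, $r5:10, $r6:13, $r7:11}

$r0=0 $r1=10 $r2=10 $r3=10 $r4=14 $r5=10 $r6=13 $r7=11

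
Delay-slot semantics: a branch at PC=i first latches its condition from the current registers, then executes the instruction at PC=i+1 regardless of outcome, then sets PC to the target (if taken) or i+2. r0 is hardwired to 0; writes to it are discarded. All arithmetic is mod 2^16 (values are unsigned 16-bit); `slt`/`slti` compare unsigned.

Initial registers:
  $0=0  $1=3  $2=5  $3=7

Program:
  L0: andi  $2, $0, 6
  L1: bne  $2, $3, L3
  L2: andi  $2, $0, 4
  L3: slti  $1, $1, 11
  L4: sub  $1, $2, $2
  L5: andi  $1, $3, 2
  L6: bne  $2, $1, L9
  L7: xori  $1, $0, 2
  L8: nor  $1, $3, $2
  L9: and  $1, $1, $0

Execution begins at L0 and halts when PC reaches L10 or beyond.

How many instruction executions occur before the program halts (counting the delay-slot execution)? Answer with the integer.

#0 andi  $2, $0, 6 ; 0/3/0/7
#1 bne  $2, $3, L3 ; 0/3/0/7 ; →target
#2 andi  $2, $0, 4 ; 0/3/0/7
#3 slti  $1, $1, 11 ; 0/1/0/7
#4 sub  $1, $2, $2 ; 0/0/0/7
#5 andi  $1, $3, 2 ; 0/2/0/7
#6 bne  $2, $1, L9 ; 0/2/0/7 ; →target
#7 xori  $1, $0, 2 ; 0/2/0/7
#9 and  $1, $1, $0 ; 0/0/0/7

9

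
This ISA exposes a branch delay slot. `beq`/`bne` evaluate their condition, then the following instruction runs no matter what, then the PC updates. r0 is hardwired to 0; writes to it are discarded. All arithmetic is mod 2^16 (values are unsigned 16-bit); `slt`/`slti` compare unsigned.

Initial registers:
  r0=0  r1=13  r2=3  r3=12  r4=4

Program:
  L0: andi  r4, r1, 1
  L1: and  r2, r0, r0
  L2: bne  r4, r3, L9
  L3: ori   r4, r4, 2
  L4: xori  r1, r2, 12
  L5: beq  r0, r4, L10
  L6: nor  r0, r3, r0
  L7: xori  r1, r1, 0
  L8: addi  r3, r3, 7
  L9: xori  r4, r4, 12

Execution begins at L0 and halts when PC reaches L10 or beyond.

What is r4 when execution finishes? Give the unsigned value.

15

#0 andi  r4, r1, 1 ; 0/13/3/12/1
#1 and  r2, r0, r0 ; 0/13/0/12/1
#2 bne  r4, r3, L9 ; 0/13/0/12/1 ; →target
#3 ori   r4, r4, 2 ; 0/13/0/12/3
#9 xori  r4, r4, 12 ; 0/13/0/12/15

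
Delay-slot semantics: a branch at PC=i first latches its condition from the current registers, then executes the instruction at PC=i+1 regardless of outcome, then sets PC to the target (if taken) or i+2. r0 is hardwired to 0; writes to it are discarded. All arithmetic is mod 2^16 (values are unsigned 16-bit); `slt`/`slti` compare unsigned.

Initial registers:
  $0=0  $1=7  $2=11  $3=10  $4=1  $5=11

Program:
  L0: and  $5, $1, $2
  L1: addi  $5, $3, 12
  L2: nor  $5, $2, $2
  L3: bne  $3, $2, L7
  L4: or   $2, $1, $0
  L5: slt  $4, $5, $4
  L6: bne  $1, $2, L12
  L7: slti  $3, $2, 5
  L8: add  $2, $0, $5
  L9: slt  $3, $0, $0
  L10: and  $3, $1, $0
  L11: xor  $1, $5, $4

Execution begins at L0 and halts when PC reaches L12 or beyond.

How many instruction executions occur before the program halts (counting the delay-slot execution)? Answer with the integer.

  step pc=0: and  $5, $1, $2  regs=(0,7,11,10,1,3)
  step pc=1: addi  $5, $3, 12  regs=(0,7,11,10,1,22)
  step pc=2: nor  $5, $2, $2  regs=(0,7,11,10,1,65524)
  step pc=3: bne  $3, $2, L7  cond=T  regs=(0,7,11,10,1,65524)
  step pc=4: or   $2, $1, $0  regs=(0,7,7,10,1,65524)
  step pc=7: slti  $3, $2, 5  regs=(0,7,7,0,1,65524)
  step pc=8: add  $2, $0, $5  regs=(0,7,65524,0,1,65524)
  step pc=9: slt  $3, $0, $0  regs=(0,7,65524,0,1,65524)
  step pc=10: and  $3, $1, $0  regs=(0,7,65524,0,1,65524)
  step pc=11: xor  $1, $5, $4  regs=(0,65525,65524,0,1,65524)

10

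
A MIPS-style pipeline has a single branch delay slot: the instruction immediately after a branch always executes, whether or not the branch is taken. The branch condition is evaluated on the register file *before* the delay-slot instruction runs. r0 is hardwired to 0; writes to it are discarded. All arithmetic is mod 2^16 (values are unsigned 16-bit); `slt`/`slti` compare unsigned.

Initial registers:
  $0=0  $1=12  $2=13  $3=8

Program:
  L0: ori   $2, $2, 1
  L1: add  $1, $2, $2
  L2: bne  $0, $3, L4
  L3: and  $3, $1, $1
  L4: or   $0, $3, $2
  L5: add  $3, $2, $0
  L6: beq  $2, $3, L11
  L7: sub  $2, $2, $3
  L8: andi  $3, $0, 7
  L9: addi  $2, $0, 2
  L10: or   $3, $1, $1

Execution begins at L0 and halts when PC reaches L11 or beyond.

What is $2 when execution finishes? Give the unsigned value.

PC=0  ori   $2, $2, 1        | $0=0 $1=12 $2=13 $3=8
PC=1  add  $1, $2, $2        | $0=0 $1=26 $2=13 $3=8
PC=2  bne  $0, $3, L4        | $0=0 $1=26 $2=13 $3=8  [TAKEN]
PC=3  and  $3, $1, $1        | $0=0 $1=26 $2=13 $3=26
PC=4  or   $0, $3, $2        | $0=0 $1=26 $2=13 $3=26
PC=5  add  $3, $2, $0        | $0=0 $1=26 $2=13 $3=13
PC=6  beq  $2, $3, L11       | $0=0 $1=26 $2=13 $3=13  [TAKEN]
PC=7  sub  $2, $2, $3        | $0=0 $1=26 $2=0 $3=13

0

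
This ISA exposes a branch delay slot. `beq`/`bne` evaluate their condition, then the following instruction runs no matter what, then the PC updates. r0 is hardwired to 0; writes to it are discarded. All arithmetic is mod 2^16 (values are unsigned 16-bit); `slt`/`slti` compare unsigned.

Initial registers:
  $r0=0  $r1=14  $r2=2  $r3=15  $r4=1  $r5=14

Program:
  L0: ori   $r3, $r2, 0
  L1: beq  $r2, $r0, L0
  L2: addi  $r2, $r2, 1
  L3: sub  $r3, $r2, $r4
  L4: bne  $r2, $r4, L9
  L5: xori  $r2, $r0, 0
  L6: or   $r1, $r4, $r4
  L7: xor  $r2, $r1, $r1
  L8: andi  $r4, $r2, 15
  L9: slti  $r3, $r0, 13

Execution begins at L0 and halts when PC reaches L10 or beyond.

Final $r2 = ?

[0] ori   $r3, $r2, 0  →  {$r0:0, $r1:14, $r2:2, $r3:2, $r4:1, $r5:14}
[1] beq  $r2, $r0, L0  →  {$r0:0, $r1:14, $r2:2, $r3:2, $r4:1, $r5:14}  ⟨branch fallthrough⟩
[2] addi  $r2, $r2, 1  →  {$r0:0, $r1:14, $r2:3, $r3:2, $r4:1, $r5:14}
[3] sub  $r3, $r2, $r4  →  {$r0:0, $r1:14, $r2:3, $r3:2, $r4:1, $r5:14}
[4] bne  $r2, $r4, L9  →  {$r0:0, $r1:14, $r2:3, $r3:2, $r4:1, $r5:14}  ⟨branch taken⟩
[5] xori  $r2, $r0, 0  →  {$r0:0, $r1:14, $r2:0, $r3:2, $r4:1, $r5:14}
[9] slti  $r3, $r0, 13  →  {$r0:0, $r1:14, $r2:0, $r3:1, $r4:1, $r5:14}

0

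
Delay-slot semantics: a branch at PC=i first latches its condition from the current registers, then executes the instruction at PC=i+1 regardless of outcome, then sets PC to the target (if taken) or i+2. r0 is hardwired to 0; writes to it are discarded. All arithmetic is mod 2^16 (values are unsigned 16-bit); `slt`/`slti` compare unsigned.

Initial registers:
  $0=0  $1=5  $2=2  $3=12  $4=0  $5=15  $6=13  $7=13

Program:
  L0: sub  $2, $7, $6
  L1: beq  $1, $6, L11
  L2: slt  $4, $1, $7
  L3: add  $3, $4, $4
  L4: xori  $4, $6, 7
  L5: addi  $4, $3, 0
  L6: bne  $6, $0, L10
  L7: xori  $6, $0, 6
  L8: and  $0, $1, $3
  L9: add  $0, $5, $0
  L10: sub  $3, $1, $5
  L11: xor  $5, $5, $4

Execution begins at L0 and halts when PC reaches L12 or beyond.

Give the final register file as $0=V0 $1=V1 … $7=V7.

$0=0 $1=5 $2=0 $3=65526 $4=2 $5=13 $6=6 $7=13

#0 sub  $2, $7, $6 ; 0/5/0/12/0/15/13/13
#1 beq  $1, $6, L11 ; 0/5/0/12/0/15/13/13 ; →fallthru
#2 slt  $4, $1, $7 ; 0/5/0/12/1/15/13/13
#3 add  $3, $4, $4 ; 0/5/0/2/1/15/13/13
#4 xori  $4, $6, 7 ; 0/5/0/2/10/15/13/13
#5 addi  $4, $3, 0 ; 0/5/0/2/2/15/13/13
#6 bne  $6, $0, L10 ; 0/5/0/2/2/15/13/13 ; →target
#7 xori  $6, $0, 6 ; 0/5/0/2/2/15/6/13
#10 sub  $3, $1, $5 ; 0/5/0/65526/2/15/6/13
#11 xor  $5, $5, $4 ; 0/5/0/65526/2/13/6/13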